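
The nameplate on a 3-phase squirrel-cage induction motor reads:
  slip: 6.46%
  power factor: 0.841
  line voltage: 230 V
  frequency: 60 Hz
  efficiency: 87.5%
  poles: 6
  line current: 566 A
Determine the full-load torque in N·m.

P_in = √3·V·I·cosφ = 1.732 × 230 × 566 × 0.841 = 189622 W
P_out = η·P_in = 0.875 × 189622 = 165919 W
n_s = 120×60/6 = 1200 rpm; n = 1200×(1−0.0646) = 1122 rpm
ω = 2π×1122/60 = 117.5 rad/s
τ = P_out/ω = 165919/117.5 = 1410 N·m

1410 N·m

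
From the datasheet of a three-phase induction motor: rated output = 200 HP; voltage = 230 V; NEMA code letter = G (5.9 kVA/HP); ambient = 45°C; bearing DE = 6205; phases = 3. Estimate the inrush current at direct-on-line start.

S_LR = 5.9 × 200 = 1180 kVA
I_LR = S_LR/(√3·V_L) = 1180000/(1.732×230) = 2960 A

2960 A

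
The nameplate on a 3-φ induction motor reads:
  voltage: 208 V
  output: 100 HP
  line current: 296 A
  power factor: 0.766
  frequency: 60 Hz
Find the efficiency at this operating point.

91.3 %

P_out = 100 × 746 = 74600 W
P_in = √3·V_L·I_L·cosφ = 1.732 × 208 × 296 × 0.766 = 81683 W
η = P_out / P_in = 74600 / 81683 = 0.913 = 91.3%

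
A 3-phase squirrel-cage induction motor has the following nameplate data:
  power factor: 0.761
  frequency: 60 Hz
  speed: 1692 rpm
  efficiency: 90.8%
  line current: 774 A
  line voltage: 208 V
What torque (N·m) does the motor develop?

1090 N·m

P_in = √3·V·I·cosφ = 1.732 × 208 × 774 × 0.761 = 212196 W
P_out = η·P_in = 0.908 × 212196 = 192674 W
n = 1692 rpm
ω = 2π×1692/60 = 177.2 rad/s
τ = P_out/ω = 192674/177.2 = 1090 N·m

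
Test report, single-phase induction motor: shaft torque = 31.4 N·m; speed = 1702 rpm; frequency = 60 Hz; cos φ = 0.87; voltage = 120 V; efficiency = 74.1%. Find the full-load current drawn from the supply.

72.3 A

ω = 2π×1702/60 = 178.2 rad/s; P_out = τω = 31.4 × 178.2 = 5595 W
P_in = P_out / η = 5595 / 0.741 = 7551 W
I = P_in / (V·cosφ) = 7551 / (120 × 0.87) = 72.3 A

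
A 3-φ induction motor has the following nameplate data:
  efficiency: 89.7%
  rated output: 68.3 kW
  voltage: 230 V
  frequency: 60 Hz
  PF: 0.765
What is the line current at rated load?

P_out = 68.3 kW = 68300 W
P_in = P_out / η = 68300 / 0.897 = 76143 W
I_L = P_in / (√3·V_L·cosφ) = 76143 / (1.732 × 230 × 0.765) = 250 A

250 A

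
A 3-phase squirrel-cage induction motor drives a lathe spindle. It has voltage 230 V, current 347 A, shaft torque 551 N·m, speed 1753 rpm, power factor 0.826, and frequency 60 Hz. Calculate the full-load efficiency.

88.6 %

ω = 2π × 1753/60 = 183.6 rad/s; P_out = τω = 551 × 183.6 = 101164 W
P_in = √3·V_L·I_L·cosφ = 1.732 × 230 × 347 × 0.826 = 114179 W
η = P_out / P_in = 101164 / 114179 = 0.886 = 88.6%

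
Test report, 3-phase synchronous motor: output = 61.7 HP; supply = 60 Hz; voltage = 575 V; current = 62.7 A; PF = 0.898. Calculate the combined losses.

P_in = √3·V·I·cosφ = 1.732×575×62.7×0.898 = 56074 W
P_out = 61.7×746 = 46028 W
Losses = P_in − P_out = 56074 − 46028 = 10046 W

10000 W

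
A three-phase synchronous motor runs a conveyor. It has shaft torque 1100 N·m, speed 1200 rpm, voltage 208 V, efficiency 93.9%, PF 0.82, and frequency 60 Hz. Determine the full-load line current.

ω = 2π×1200/60 = 125.7 rad/s; P_out = τω = 1100 × 125.7 = 138270 W
P_in = P_out / η = 138270 / 0.939 = 147252 W
I_L = P_in / (√3·V_L·cosφ) = 147252 / (1.732 × 208 × 0.82) = 498 A

498 A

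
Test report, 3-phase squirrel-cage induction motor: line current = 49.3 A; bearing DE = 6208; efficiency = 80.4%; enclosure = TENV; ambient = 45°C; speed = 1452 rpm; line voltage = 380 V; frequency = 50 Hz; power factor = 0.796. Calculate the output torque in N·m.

P_in = √3·V·I·cosφ = 1.732 × 380 × 49.3 × 0.796 = 25828 W
P_out = η·P_in = 0.804 × 25828 = 20766 W
n = 1452 rpm
ω = 2π×1452/60 = 152.1 rad/s
τ = P_out/ω = 20766/152.1 = 137 N·m

137 N·m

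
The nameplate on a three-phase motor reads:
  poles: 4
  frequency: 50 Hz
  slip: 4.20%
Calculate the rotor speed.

1437 rpm

n_s = 120f/p = 120×50/4 = 1500 rpm
n = n_s(1 − s) = 1500 × (1 − 0.042) = 1437 rpm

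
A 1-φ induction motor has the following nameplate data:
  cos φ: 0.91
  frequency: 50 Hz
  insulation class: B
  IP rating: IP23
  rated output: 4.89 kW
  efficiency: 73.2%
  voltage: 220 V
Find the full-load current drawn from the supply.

33.4 A

P_out = 4.89 kW = 4890 W
P_in = P_out / η = 4890 / 0.732 = 6680 W
I = P_in / (V·cosφ) = 6680 / (220 × 0.91) = 33.4 A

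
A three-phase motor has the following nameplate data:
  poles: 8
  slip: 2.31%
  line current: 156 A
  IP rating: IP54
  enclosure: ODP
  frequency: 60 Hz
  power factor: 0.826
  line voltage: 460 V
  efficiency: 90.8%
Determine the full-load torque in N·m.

1010 N·m

P_in = √3·V·I·cosφ = 1.732 × 460 × 156 × 0.826 = 102662 W
P_out = η·P_in = 0.908 × 102662 = 93217 W
n_s = 120×60/8 = 900 rpm; n = 900×(1−0.0231) = 879 rpm
ω = 2π×879/60 = 92.05 rad/s
τ = P_out/ω = 93217/92.05 = 1010 N·m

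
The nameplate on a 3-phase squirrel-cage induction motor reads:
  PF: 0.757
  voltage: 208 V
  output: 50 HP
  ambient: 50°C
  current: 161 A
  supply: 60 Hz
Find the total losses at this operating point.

6.61 kW

P_in = √3·V·I·cosφ = 1.732×208×161×0.757 = 43907 W
P_out = 50×746 = 37300 W
Losses = P_in − P_out = 43907 − 37300 = 6607 W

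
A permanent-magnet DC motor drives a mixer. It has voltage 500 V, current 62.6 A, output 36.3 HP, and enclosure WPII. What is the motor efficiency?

P_out = 36.3 × 746 = 27080 W
P_in = V·I = 500 × 62.6 = 31300 W
η = P_out / P_in = 27080 / 31300 = 0.865 = 86.5%

86.5 %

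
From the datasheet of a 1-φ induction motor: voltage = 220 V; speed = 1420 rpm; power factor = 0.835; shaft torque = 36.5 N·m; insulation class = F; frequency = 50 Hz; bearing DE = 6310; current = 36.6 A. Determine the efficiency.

80.7 %

ω = 2π × 1420/60 = 148.7 rad/s; P_out = τω = 36.5 × 148.7 = 5428 W
P_in = V·I·cosφ = 220 × 36.6 × 0.835 = 6723 W
η = P_out / P_in = 5428 / 6723 = 0.807 = 80.7%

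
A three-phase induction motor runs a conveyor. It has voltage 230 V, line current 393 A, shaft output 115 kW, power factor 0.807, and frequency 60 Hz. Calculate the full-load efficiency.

91.0 %

P_out = 115 kW = 115000 W
P_in = √3·V_L·I_L·cosφ = 1.732 × 230 × 393 × 0.807 = 126340 W
η = P_out / P_in = 115000 / 126340 = 0.910 = 91.0%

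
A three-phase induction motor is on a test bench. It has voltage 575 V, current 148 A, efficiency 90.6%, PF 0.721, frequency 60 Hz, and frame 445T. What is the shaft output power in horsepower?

P_in = √3·V·I·cosφ = 1.732 × 575 × 148 × 0.721 = 106270 W
P_out = η·P_in = 0.906 × 106270 = 96281 W
= 96281/746 = 129 HP

129 HP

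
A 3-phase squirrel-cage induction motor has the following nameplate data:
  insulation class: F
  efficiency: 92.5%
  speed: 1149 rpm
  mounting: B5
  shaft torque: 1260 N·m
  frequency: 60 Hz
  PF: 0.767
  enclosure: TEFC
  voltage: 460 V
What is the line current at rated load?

268 A

ω = 2π×1149/60 = 120.3 rad/s; P_out = τω = 1260 × 120.3 = 151578 W
P_in = P_out / η = 151578 / 0.925 = 163868 W
I_L = P_in / (√3·V_L·cosφ) = 163868 / (1.732 × 460 × 0.767) = 268 A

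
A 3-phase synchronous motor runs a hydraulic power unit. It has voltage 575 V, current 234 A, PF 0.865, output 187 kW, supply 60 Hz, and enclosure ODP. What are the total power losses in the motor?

14600 W

P_in = √3·V·I·cosφ = 1.732×575×234×0.865 = 201580 W
P_out = 187000 W
Losses = P_in − P_out = 201580 − 187000 = 14580 W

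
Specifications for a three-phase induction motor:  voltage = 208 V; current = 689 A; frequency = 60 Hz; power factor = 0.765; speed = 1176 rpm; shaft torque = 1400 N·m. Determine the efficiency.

ω = 2π × 1176/60 = 123.2 rad/s; P_out = τω = 1400 × 123.2 = 172480 W
P_in = √3·V_L·I_L·cosφ = 1.732 × 208 × 689 × 0.765 = 189886 W
η = P_out / P_in = 172480 / 189886 = 0.908 = 90.8%

90.8 %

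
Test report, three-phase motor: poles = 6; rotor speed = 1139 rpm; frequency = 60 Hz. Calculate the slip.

5.1 %

n_s = 120f/p = 120×60/6 = 1200 rpm
s = (n_s − n)/n_s = (1200 − 1139)/1200 = 0.0508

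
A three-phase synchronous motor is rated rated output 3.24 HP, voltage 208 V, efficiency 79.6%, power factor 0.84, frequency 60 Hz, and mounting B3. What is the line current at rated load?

P_out = 3.24 × 746 = 2417 W
P_in = P_out / η = 2417 / 0.796 = 3036 W
I_L = P_in / (√3·V_L·cosφ) = 3036 / (1.732 × 208 × 0.84) = 10 A

10 A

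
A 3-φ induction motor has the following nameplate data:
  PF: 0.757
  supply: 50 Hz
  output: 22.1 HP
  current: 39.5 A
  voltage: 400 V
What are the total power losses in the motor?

P_in = √3·V·I·cosφ = 1.732×400×39.5×0.757 = 20716 W
P_out = 22.1×746 = 16487 W
Losses = P_in − P_out = 20716 − 16487 = 4229 W

4.23 kW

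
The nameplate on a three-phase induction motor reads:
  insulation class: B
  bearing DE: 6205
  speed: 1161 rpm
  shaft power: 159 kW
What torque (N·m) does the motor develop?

ω = 2π × 1161/60 = 121.6 rad/s
τ = P/ω = 159000/121.6 = 1310 N·m

1310 N·m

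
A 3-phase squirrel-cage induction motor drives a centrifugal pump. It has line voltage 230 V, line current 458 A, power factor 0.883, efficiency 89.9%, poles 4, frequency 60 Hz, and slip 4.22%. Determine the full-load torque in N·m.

802 N·m

P_in = √3·V·I·cosφ = 1.732 × 230 × 458 × 0.883 = 161102 W
P_out = η·P_in = 0.899 × 161102 = 144831 W
n_s = 120×60/4 = 1800 rpm; n = 1800×(1−0.0422) = 1724 rpm
ω = 2π×1724/60 = 180.5 rad/s
τ = P_out/ω = 144831/180.5 = 802 N·m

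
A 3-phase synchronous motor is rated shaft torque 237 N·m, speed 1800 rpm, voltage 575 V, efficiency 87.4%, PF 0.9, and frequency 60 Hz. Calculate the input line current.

ω = 2π×1800/60 = 188.5 rad/s; P_out = τω = 237 × 188.5 = 44675 W
P_in = P_out / η = 44675 / 0.874 = 51116 W
I_L = P_in / (√3·V_L·cosφ) = 51116 / (1.732 × 575 × 0.9) = 57 A

57 A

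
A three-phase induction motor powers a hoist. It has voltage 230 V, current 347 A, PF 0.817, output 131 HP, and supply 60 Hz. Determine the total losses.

P_in = √3·V·I·cosφ = 1.732×230×347×0.817 = 112935 W
P_out = 131×746 = 97726 W
Losses = P_in − P_out = 112935 − 97726 = 15209 W

15200 W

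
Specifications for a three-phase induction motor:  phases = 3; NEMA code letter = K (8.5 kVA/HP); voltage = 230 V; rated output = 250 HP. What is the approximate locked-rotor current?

5330 A

S_LR = 8.5 × 250 = 2125 kVA
I_LR = S_LR/(√3·V_L) = 2125000/(1.732×230) = 5330 A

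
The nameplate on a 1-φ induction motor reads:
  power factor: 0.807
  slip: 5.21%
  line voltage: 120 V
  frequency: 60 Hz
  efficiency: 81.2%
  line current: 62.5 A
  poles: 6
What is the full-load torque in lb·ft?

P_in = V·I·cosφ = 120 × 62.5 × 0.807 = 6053 W
P_out = η·P_in = 0.812 × 6053 = 4915 W
n_s = 120×60/6 = 1200 rpm; n = 1200×(1−0.0521) = 1137 rpm
ω = 2π×1137/60 = 119.1 rad/s
τ = P_out/ω = 4915/119.1 = 41.27 N·m
In lb·ft: 41.27/1.356 = 30.4 lb·ft

30.4 lb·ft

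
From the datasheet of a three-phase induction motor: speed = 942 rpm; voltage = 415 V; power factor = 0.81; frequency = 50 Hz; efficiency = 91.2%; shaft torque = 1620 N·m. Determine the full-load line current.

301 A

ω = 2π×942/60 = 98.65 rad/s; P_out = τω = 1620 × 98.65 = 159813 W
P_in = P_out / η = 159813 / 0.912 = 175234 W
I_L = P_in / (√3·V_L·cosφ) = 175234 / (1.732 × 415 × 0.81) = 301 A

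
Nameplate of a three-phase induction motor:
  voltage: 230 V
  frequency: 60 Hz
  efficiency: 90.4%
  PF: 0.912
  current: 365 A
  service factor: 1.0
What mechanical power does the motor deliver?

120 kW

P_in = √3·V·I·cosφ = 1.732 × 230 × 365 × 0.912 = 132606 W
P_out = η·P_in = 0.904 × 132606 = 119876 W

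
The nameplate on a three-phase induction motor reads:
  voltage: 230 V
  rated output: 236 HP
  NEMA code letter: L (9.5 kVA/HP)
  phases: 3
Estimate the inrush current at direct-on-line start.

5630 A

S_LR = 9.5 × 236 = 2242 kVA
I_LR = S_LR/(√3·V_L) = 2242000/(1.732×230) = 5630 A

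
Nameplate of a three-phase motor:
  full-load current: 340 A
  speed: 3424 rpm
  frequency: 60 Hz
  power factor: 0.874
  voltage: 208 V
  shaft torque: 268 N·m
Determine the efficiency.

89.8 %

ω = 2π × 3424/60 = 358.6 rad/s; P_out = τω = 268 × 358.6 = 96105 W
P_in = √3·V_L·I_L·cosφ = 1.732 × 208 × 340 × 0.874 = 107054 W
η = P_out / P_in = 96105 / 107054 = 0.898 = 89.8%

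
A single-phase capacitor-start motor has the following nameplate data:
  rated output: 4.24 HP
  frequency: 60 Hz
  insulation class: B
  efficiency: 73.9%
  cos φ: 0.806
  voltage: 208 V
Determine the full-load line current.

25.5 A

P_out = 4.24 × 746 = 3163 W
P_in = P_out / η = 3163 / 0.739 = 4280 W
I = P_in / (V·cosφ) = 4280 / (208 × 0.806) = 25.5 A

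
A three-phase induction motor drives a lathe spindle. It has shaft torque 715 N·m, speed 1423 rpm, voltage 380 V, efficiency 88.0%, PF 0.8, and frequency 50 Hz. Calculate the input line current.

230 A

ω = 2π×1423/60 = 149 rad/s; P_out = τω = 715 × 149 = 106535 W
P_in = P_out / η = 106535 / 0.880 = 121063 W
I_L = P_in / (√3·V_L·cosφ) = 121063 / (1.732 × 380 × 0.8) = 230 A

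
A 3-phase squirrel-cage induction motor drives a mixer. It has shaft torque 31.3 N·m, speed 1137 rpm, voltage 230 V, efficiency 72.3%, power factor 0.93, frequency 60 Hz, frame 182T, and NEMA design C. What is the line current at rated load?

13.9 A

ω = 2π×1137/60 = 119.1 rad/s; P_out = τω = 31.3 × 119.1 = 3728 W
P_in = P_out / η = 3728 / 0.723 = 5156 W
I_L = P_in / (√3·V_L·cosφ) = 5156 / (1.732 × 230 × 0.93) = 13.9 A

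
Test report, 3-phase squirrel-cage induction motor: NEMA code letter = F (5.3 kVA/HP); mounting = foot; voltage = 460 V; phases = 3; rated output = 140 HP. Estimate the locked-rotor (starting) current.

S_LR = 5.3 × 140 = 742 kVA
I_LR = S_LR/(√3·V_L) = 742000/(1.732×460) = 931 A

931 A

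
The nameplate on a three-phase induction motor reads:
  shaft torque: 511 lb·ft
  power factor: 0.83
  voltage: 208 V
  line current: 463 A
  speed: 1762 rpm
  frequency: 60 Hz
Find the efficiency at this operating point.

92.3 %

τ = 511 lb·ft × 1.356 = 692.9 N·m
ω = 2π × 1762/60 = 184.5 rad/s; P_out = τω = 692.9 × 184.5 = 127840 W
P_in = √3·V_L·I_L·cosφ = 1.732 × 208 × 463 × 0.83 = 138443 W
η = P_out / P_in = 127840 / 138443 = 0.923 = 92.3%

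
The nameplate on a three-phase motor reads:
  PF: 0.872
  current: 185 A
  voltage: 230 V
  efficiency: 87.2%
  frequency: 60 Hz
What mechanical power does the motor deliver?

P_in = √3·V·I·cosφ = 1.732 × 230 × 185 × 0.872 = 64263 W
P_out = η·P_in = 0.872 × 64263 = 56037 W

56 kW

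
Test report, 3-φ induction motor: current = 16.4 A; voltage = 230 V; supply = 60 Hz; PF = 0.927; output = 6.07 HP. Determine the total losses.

P_in = √3·V·I·cosφ = 1.732×230×16.4×0.927 = 6056 W
P_out = 6.07×746 = 4528 W
Losses = P_in − P_out = 6056 − 4528 = 1528 W

1530 W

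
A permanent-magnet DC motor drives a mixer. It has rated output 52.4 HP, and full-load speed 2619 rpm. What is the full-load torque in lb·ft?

105 lb·ft

P_out = 52.4 × 746 = 39090 W
ω = 2π × 2619/60 = 274.3 rad/s
τ = P_out/ω = 39090/274.3 = 142.5 N·m
In lb·ft: 142.5/1.356 = 105 lb·ft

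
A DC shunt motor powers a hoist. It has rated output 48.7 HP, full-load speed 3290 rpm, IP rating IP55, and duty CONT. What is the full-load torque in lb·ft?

77.8 lb·ft

P_out = 48.7 × 746 = 36330 W
ω = 2π × 3290/60 = 344.5 rad/s
τ = P_out/ω = 36330/344.5 = 105.5 N·m
In lb·ft: 105.5/1.356 = 77.8 lb·ft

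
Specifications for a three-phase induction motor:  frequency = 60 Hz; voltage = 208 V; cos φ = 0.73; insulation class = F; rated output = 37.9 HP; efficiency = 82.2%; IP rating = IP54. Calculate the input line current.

P_out = 37.9 × 746 = 28273 W
P_in = P_out / η = 28273 / 0.822 = 34395 W
I_L = P_in / (√3·V_L·cosφ) = 34395 / (1.732 × 208 × 0.73) = 131 A

131 A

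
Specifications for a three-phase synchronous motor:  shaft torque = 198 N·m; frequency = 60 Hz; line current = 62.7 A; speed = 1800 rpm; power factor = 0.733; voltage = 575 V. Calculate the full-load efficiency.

81.5 %

ω = 2π × 1800/60 = 188.5 rad/s; P_out = τω = 198 × 188.5 = 37323 W
P_in = √3·V_L·I_L·cosφ = 1.732 × 575 × 62.7 × 0.733 = 45771 W
η = P_out / P_in = 37323 / 45771 = 0.815 = 81.5%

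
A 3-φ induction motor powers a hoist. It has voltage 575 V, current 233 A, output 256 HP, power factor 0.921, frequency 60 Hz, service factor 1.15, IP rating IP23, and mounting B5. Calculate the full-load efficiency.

P_out = 256 × 746 = 190976 W
P_in = √3·V_L·I_L·cosφ = 1.732 × 575 × 233 × 0.921 = 213713 W
η = P_out / P_in = 190976 / 213713 = 0.894 = 89.4%

89.4 %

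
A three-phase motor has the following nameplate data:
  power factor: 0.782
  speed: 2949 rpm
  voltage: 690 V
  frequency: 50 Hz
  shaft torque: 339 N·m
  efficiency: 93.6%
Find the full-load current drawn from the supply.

120 A

ω = 2π×2949/60 = 308.8 rad/s; P_out = τω = 339 × 308.8 = 104683 W
P_in = P_out / η = 104683 / 0.936 = 111841 W
I_L = P_in / (√3·V_L·cosφ) = 111841 / (1.732 × 690 × 0.782) = 120 A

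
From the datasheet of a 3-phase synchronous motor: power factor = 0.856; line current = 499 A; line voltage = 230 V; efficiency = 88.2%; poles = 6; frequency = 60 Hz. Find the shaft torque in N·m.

1190 N·m

P_in = √3·V·I·cosφ = 1.732 × 230 × 499 × 0.856 = 170157 W
P_out = η·P_in = 0.882 × 170157 = 150078 W
n = n_s = 120×60/6 = 1200 rpm (synchronous)
ω = 2π×1200/60 = 125.7 rad/s
τ = P_out/ω = 150078/125.7 = 1190 N·m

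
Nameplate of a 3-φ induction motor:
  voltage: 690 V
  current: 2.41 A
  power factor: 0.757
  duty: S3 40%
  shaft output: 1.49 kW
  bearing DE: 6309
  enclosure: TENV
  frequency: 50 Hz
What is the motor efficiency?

68.3 %

P_out = 1.49 kW = 1490 W
P_in = √3·V_L·I_L·cosφ = 1.732 × 690 × 2.41 × 0.757 = 2180 W
η = P_out / P_in = 1490 / 2180 = 0.683 = 68.3%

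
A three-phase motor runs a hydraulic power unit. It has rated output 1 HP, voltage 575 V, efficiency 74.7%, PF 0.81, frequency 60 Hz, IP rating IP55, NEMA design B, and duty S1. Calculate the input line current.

P_out = 1 × 746 = 746 W
P_in = P_out / η = 746 / 0.747 = 999 W
I_L = P_in / (√3·V_L·cosφ) = 999 / (1.732 × 575 × 0.81) = 1.24 A

1.24 A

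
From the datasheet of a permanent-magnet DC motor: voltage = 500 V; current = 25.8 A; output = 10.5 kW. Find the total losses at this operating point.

P_in = V·I = 500×25.8 = 12900 W
P_out = 10500 W
Losses = P_in − P_out = 12900 − 10500 = 2400 W

2400 W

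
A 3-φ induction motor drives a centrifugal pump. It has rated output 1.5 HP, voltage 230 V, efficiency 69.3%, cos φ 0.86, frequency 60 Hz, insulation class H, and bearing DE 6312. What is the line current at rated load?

4.71 A

P_out = 1.5 × 746 = 1119 W
P_in = P_out / η = 1119 / 0.693 = 1615 W
I_L = P_in / (√3·V_L·cosφ) = 1615 / (1.732 × 230 × 0.86) = 4.71 A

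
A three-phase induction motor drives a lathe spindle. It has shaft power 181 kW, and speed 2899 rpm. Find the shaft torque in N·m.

ω = 2π × 2899/60 = 303.6 rad/s
τ = P/ω = 181000/303.6 = 596 N·m

596 N·m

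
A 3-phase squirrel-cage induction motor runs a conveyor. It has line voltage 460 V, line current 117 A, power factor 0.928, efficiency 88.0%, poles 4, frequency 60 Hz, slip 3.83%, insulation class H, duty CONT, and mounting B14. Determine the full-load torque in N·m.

420 N·m

P_in = √3·V·I·cosφ = 1.732 × 460 × 117 × 0.928 = 86505 W
P_out = η·P_in = 0.88 × 86505 = 76124 W
n_s = 120×60/4 = 1800 rpm; n = 1800×(1−0.0383) = 1731 rpm
ω = 2π×1731/60 = 181.3 rad/s
τ = P_out/ω = 76124/181.3 = 420 N·m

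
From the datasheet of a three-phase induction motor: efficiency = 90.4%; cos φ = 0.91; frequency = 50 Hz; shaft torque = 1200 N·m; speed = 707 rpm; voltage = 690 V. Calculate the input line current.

ω = 2π×707/60 = 74.04 rad/s; P_out = τω = 1200 × 74.04 = 88848 W
P_in = P_out / η = 88848 / 0.904 = 98283 W
I_L = P_in / (√3·V_L·cosφ) = 98283 / (1.732 × 690 × 0.91) = 90.4 A

90.4 A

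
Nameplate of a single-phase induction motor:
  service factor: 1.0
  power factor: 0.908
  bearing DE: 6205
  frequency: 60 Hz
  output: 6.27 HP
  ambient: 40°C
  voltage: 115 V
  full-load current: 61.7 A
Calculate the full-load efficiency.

P_out = 6.27 × 746 = 4677 W
P_in = V·I·cosφ = 115 × 61.7 × 0.908 = 6443 W
η = P_out / P_in = 4677 / 6443 = 0.726 = 72.6%

72.6 %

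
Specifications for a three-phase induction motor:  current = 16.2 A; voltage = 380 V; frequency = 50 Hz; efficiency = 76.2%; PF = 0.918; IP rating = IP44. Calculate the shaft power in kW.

7.46 kW

P_in = √3·V·I·cosφ = 1.732 × 380 × 16.2 × 0.918 = 9788 W
P_out = η·P_in = 0.762 × 9788 = 7458 W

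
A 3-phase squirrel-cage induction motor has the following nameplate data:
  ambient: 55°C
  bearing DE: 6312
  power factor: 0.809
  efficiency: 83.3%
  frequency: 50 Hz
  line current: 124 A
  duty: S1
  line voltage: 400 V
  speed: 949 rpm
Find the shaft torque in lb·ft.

P_in = √3·V·I·cosφ = 1.732 × 400 × 124 × 0.809 = 69499 W
P_out = η·P_in = 0.833 × 69499 = 57893 W
n = 949 rpm
ω = 2π×949/60 = 99.38 rad/s
τ = P_out/ω = 57893/99.38 = 582.5 N·m
In lb·ft: 582.5/1.356 = 430 lb·ft

430 lb·ft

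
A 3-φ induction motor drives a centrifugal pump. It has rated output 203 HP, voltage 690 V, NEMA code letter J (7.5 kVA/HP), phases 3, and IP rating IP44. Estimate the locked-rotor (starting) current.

S_LR = 7.5 × 203 = 1522.5 kVA
I_LR = S_LR/(√3·V_L) = 1522500/(1.732×690) = 1270 A

1270 A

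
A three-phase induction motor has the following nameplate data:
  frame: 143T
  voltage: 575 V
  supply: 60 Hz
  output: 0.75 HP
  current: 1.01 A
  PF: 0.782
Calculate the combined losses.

P_in = √3·V·I·cosφ = 1.732×575×1.01×0.782 = 787 W
P_out = 0.75×746 = 560 W
Losses = P_in − P_out = 787 − 560 = 227 W

227 W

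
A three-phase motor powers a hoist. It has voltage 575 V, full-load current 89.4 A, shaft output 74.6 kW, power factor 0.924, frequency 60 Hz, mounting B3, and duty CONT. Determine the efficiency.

90.7 %

P_out = 74.6 kW = 74600 W
P_in = √3·V_L·I_L·cosφ = 1.732 × 575 × 89.4 × 0.924 = 82267 W
η = P_out / P_in = 74600 / 82267 = 0.907 = 90.7%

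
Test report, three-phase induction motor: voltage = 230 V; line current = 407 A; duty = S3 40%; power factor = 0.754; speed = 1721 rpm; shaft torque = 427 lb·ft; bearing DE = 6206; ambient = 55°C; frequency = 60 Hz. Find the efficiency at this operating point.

τ = 427 lb·ft × 1.356 = 579 N·m
ω = 2π × 1721/60 = 180.2 rad/s; P_out = τω = 579 × 180.2 = 104336 W
P_in = √3·V_L·I_L·cosφ = 1.732 × 230 × 407 × 0.754 = 122248 W
η = P_out / P_in = 104336 / 122248 = 0.853 = 85.3%

85.3 %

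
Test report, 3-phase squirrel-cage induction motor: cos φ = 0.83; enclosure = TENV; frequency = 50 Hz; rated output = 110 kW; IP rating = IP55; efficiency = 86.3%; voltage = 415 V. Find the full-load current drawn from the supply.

P_out = 110 kW = 110000 W
P_in = P_out / η = 110000 / 0.863 = 127462 W
I_L = P_in / (√3·V_L·cosφ) = 127462 / (1.732 × 415 × 0.83) = 214 A

214 A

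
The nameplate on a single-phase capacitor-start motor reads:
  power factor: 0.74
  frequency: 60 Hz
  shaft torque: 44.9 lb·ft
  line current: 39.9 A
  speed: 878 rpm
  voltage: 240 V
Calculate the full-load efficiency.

τ = 44.9 lb·ft × 1.356 = 60.88 N·m
ω = 2π × 878/60 = 91.94 rad/s; P_out = τω = 60.88 × 91.94 = 5597 W
P_in = V·I·cosφ = 240 × 39.9 × 0.74 = 7086 W
η = P_out / P_in = 5597 / 7086 = 0.790 = 79.0%

79.0 %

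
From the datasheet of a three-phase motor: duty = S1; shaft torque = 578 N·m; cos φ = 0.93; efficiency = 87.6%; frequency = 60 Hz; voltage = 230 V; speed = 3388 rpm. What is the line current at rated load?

632 A

ω = 2π×3388/60 = 354.8 rad/s; P_out = τω = 578 × 354.8 = 205074 W
P_in = P_out / η = 205074 / 0.876 = 234103 W
I_L = P_in / (√3·V_L·cosφ) = 234103 / (1.732 × 230 × 0.93) = 632 A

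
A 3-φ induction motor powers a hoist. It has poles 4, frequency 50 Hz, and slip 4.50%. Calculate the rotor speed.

n_s = 120f/p = 120×50/4 = 1500 rpm
n = n_s(1 − s) = 1500 × (1 − 0.045) = 1432 rpm

1432 rpm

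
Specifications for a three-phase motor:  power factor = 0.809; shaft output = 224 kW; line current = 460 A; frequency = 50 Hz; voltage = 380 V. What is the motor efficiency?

P_out = 224 kW = 224000 W
P_in = √3·V_L·I_L·cosφ = 1.732 × 380 × 460 × 0.809 = 244928 W
η = P_out / P_in = 224000 / 244928 = 0.915 = 91.5%

91.5 %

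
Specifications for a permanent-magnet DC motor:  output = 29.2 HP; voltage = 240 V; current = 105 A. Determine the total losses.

P_in = V·I = 240×105 = 25200 W
P_out = 29.2×746 = 21783 W
Losses = P_in − P_out = 25200 − 21783 = 3417 W

3.42 kW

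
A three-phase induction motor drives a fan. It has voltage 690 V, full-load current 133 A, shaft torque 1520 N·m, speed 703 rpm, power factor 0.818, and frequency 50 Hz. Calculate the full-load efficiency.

ω = 2π × 703/60 = 73.62 rad/s; P_out = τω = 1520 × 73.62 = 111902 W
P_in = √3·V_L·I_L·cosφ = 1.732 × 690 × 133 × 0.818 = 130018 W
η = P_out / P_in = 111902 / 130018 = 0.861 = 86.1%

86.1 %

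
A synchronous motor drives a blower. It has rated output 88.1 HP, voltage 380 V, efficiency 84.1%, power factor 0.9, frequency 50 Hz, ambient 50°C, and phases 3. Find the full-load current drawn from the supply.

132 A

P_out = 88.1 × 746 = 65723 W
P_in = P_out / η = 65723 / 0.841 = 78149 W
I_L = P_in / (√3·V_L·cosφ) = 78149 / (1.732 × 380 × 0.9) = 132 A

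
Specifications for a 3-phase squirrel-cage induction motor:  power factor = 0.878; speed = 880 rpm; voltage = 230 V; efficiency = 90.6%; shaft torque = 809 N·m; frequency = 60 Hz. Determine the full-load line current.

235 A

ω = 2π×880/60 = 92.15 rad/s; P_out = τω = 809 × 92.15 = 74549 W
P_in = P_out / η = 74549 / 0.906 = 82284 W
I_L = P_in / (√3·V_L·cosφ) = 82284 / (1.732 × 230 × 0.878) = 235 A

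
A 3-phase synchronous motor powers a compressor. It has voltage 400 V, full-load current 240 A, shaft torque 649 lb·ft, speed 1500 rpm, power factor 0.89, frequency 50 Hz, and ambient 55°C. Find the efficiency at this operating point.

τ = 649 lb·ft × 1.356 = 880 N·m
ω = 2π × 1500/60 = 157.1 rad/s; P_out = τω = 880 × 157.1 = 138248 W
P_in = √3·V_L·I_L·cosφ = 1.732 × 400 × 240 × 0.89 = 147982 W
η = P_out / P_in = 138248 / 147982 = 0.934 = 93.4%

93.4 %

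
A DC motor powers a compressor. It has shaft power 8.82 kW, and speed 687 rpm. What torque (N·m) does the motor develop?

123 N·m

ω = 2π × 687/60 = 71.94 rad/s
τ = P/ω = 8820/71.94 = 123 N·m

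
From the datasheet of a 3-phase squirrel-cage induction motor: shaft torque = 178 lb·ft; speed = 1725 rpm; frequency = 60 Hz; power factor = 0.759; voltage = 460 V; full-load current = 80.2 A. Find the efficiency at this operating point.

τ = 178 lb·ft × 1.356 = 241.4 N·m
ω = 2π × 1725/60 = 180.6 rad/s; P_out = τω = 241.4 × 180.6 = 43597 W
P_in = √3·V_L·I_L·cosφ = 1.732 × 460 × 80.2 × 0.759 = 48498 W
η = P_out / P_in = 43597 / 48498 = 0.899 = 89.9%

89.9 %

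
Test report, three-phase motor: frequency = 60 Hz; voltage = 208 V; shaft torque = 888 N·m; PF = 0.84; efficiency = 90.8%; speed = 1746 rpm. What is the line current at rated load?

ω = 2π×1746/60 = 182.8 rad/s; P_out = τω = 888 × 182.8 = 162326 W
P_in = P_out / η = 162326 / 0.908 = 178773 W
I_L = P_in / (√3·V_L·cosφ) = 178773 / (1.732 × 208 × 0.84) = 591 A

591 A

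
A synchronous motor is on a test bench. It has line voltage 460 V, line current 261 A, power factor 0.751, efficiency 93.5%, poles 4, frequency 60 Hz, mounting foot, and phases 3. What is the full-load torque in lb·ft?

P_in = √3·V·I·cosφ = 1.732 × 460 × 261 × 0.751 = 156166 W
P_out = η·P_in = 0.935 × 156166 = 146015 W
n = n_s = 120×60/4 = 1800 rpm (synchronous)
ω = 2π×1800/60 = 188.5 rad/s
τ = P_out/ω = 146015/188.5 = 774.6 N·m
In lb·ft: 774.6/1.356 = 571 lb·ft

571 lb·ft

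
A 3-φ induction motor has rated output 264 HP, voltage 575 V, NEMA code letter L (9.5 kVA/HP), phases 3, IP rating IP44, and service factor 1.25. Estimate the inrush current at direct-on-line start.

2520 A

S_LR = 9.5 × 264 = 2508 kVA
I_LR = S_LR/(√3·V_L) = 2508000/(1.732×575) = 2520 A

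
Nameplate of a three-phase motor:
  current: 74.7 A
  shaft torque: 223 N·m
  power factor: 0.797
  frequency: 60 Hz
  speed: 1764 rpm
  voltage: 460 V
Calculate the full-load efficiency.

86.8 %

ω = 2π × 1764/60 = 184.7 rad/s; P_out = τω = 223 × 184.7 = 41188 W
P_in = √3·V_L·I_L·cosφ = 1.732 × 460 × 74.7 × 0.797 = 47433 W
η = P_out / P_in = 41188 / 47433 = 0.868 = 86.8%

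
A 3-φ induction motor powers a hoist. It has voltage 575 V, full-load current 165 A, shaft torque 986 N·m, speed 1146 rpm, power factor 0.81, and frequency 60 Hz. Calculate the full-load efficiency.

ω = 2π × 1146/60 = 120 rad/s; P_out = τω = 986 × 120 = 118320 W
P_in = √3·V_L·I_L·cosφ = 1.732 × 575 × 165 × 0.81 = 133102 W
η = P_out / P_in = 118320 / 133102 = 0.889 = 88.9%

88.9 %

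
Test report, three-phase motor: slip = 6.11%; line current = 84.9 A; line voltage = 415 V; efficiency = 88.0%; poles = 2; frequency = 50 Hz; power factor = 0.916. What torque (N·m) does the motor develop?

P_in = √3·V·I·cosφ = 1.732 × 415 × 84.9 × 0.916 = 55898 W
P_out = η·P_in = 0.88 × 55898 = 49190 W
n_s = 120×50/2 = 3000 rpm; n = 3000×(1−0.0611) = 2817 rpm
ω = 2π×2817/60 = 295 rad/s
τ = P_out/ω = 49190/295 = 167 N·m

167 N·m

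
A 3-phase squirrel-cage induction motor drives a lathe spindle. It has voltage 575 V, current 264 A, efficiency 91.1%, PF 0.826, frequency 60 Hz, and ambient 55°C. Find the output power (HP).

265 HP

P_in = √3·V·I·cosφ = 1.732 × 575 × 264 × 0.826 = 217170 W
P_out = η·P_in = 0.911 × 217170 = 197842 W
= 197842/746 = 265 HP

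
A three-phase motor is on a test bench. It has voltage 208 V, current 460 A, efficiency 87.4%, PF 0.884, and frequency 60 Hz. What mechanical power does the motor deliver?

128 kW

P_in = √3·V·I·cosφ = 1.732 × 208 × 460 × 0.884 = 146494 W
P_out = η·P_in = 0.874 × 146494 = 128036 W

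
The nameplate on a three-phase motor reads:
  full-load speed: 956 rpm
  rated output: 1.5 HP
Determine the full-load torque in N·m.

11.2 N·m

P_out = 1.5 × 746 = 1119 W
ω = 2π × 956/60 = 100.1 rad/s
τ = P_out/ω = 1119/100.1 = 11.2 N·m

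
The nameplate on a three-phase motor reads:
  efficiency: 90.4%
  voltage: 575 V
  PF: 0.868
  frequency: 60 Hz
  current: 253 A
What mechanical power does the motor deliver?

P_in = √3·V·I·cosφ = 1.732 × 575 × 253 × 0.868 = 218704 W
P_out = η·P_in = 0.904 × 218704 = 197708 W

198 kW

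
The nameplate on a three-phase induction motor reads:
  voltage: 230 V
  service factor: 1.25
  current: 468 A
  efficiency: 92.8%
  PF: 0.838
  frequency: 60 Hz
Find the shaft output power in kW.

145 kW

P_in = √3·V·I·cosφ = 1.732 × 230 × 468 × 0.838 = 156230 W
P_out = η·P_in = 0.928 × 156230 = 144981 W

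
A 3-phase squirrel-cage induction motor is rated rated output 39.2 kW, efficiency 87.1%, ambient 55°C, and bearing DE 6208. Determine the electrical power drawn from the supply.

P_out = 39200 W
P_in = P_out/η = 39200/0.871 = 45006 W = 45 kW

45 kW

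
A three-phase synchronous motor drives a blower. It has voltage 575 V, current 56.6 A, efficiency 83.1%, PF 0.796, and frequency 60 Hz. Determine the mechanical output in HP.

50 HP

P_in = √3·V·I·cosφ = 1.732 × 575 × 56.6 × 0.796 = 44869 W
P_out = η·P_in = 0.831 × 44869 = 37286 W
= 37286/746 = 50 HP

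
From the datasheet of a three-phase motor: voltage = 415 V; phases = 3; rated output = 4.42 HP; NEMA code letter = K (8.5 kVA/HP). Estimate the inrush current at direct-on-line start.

52.3 A

S_LR = 8.5 × 4.42 = 37.57 kVA
I_LR = S_LR/(√3·V_L) = 37570/(1.732×415) = 52.3 A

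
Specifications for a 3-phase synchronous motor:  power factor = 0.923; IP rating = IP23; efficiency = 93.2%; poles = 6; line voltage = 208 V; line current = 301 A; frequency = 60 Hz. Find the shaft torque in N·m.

P_in = √3·V·I·cosφ = 1.732 × 208 × 301 × 0.923 = 100087 W
P_out = η·P_in = 0.932 × 100087 = 93281 W
n = n_s = 120×60/6 = 1200 rpm (synchronous)
ω = 2π×1200/60 = 125.7 rad/s
τ = P_out/ω = 93281/125.7 = 742 N·m

742 N·m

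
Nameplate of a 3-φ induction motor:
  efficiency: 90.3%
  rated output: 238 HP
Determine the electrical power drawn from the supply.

197 kW

P_out = 238 × 746 = 177548 W
P_in = P_out/η = 177548/0.903 = 196620 W = 197 kW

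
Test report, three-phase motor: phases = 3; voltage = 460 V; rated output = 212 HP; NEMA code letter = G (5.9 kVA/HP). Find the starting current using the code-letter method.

S_LR = 5.9 × 212 = 1250.8 kVA
I_LR = S_LR/(√3·V_L) = 1250800/(1.732×460) = 1570 A

1570 A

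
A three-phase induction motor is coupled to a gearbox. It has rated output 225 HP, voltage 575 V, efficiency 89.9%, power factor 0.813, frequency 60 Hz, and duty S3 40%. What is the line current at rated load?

231 A

P_out = 225 × 746 = 167850 W
P_in = P_out / η = 167850 / 0.899 = 186707 W
I_L = P_in / (√3·V_L·cosφ) = 186707 / (1.732 × 575 × 0.813) = 231 A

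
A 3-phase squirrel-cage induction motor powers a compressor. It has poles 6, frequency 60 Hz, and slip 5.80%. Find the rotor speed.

1130 rpm

n_s = 120f/p = 120×60/6 = 1200 rpm
n = n_s(1 − s) = 1200 × (1 − 0.058) = 1130 rpm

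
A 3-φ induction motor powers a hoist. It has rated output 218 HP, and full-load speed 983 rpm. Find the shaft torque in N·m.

1580 N·m

P_out = 218 × 746 = 162628 W
ω = 2π × 983/60 = 102.9 rad/s
τ = P_out/ω = 162628/102.9 = 1580 N·m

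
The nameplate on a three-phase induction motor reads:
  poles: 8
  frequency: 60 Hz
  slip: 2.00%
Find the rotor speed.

n_s = 120f/p = 120×60/8 = 900 rpm
n = n_s(1 − s) = 900 × (1 − 0.02) = 882 rpm

882 rpm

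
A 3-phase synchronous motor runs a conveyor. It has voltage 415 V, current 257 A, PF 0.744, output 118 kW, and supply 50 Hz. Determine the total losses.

19400 W

P_in = √3·V·I·cosφ = 1.732×415×257×0.744 = 137436 W
P_out = 118000 W
Losses = P_in − P_out = 137436 − 118000 = 19436 W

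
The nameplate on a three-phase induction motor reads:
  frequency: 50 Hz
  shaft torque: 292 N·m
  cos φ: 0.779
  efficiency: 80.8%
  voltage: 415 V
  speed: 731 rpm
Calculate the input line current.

ω = 2π×731/60 = 76.55 rad/s; P_out = τω = 292 × 76.55 = 22353 W
P_in = P_out / η = 22353 / 0.808 = 27665 W
I_L = P_in / (√3·V_L·cosφ) = 27665 / (1.732 × 415 × 0.779) = 49.4 A

49.4 A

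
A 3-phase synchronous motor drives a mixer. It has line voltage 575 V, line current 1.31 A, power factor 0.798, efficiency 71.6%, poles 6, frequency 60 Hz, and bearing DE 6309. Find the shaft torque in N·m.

5.93 N·m

P_in = √3·V·I·cosφ = 1.732 × 575 × 1.31 × 0.798 = 1041 W
P_out = η·P_in = 0.716 × 1041 = 745 W
n = n_s = 120×60/6 = 1200 rpm (synchronous)
ω = 2π×1200/60 = 125.7 rad/s
τ = P_out/ω = 745/125.7 = 5.93 N·m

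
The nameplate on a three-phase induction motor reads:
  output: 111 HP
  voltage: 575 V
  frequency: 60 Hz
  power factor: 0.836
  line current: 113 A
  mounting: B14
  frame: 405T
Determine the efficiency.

88.0 %

P_out = 111 × 746 = 82806 W
P_in = √3·V_L·I_L·cosφ = 1.732 × 575 × 113 × 0.836 = 94081 W
η = P_out / P_in = 82806 / 94081 = 0.880 = 88.0%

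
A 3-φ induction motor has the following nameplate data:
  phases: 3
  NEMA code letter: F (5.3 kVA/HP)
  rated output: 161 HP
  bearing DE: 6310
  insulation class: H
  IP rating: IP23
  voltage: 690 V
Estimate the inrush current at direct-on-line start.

S_LR = 5.3 × 161 = 853.3 kVA
I_LR = S_LR/(√3·V_L) = 853300/(1.732×690) = 714 A

714 A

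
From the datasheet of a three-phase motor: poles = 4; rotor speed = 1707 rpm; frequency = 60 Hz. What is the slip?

5.17 %

n_s = 120f/p = 120×60/4 = 1800 rpm
s = (n_s − n)/n_s = (1800 − 1707)/1800 = 0.0517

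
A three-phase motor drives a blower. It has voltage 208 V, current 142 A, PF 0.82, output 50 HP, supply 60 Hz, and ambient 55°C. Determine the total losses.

4650 W

P_in = √3·V·I·cosφ = 1.732×208×142×0.82 = 41948 W
P_out = 50×746 = 37300 W
Losses = P_in − P_out = 41948 − 37300 = 4648 W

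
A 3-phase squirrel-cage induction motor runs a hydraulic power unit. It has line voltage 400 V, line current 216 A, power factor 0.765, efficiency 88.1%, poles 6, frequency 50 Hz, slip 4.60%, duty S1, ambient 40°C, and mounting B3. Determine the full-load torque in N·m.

1010 N·m

P_in = √3·V·I·cosφ = 1.732 × 400 × 216 × 0.765 = 114478 W
P_out = η·P_in = 0.881 × 114478 = 100855 W
n_s = 120×50/6 = 1000 rpm; n = 1000×(1−0.046) = 954 rpm
ω = 2π×954/60 = 99.9 rad/s
τ = P_out/ω = 100855/99.9 = 1010 N·m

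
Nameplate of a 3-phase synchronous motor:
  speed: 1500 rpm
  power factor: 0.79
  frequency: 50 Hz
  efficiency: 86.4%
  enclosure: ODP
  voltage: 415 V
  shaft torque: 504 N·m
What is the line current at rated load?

ω = 2π×1500/60 = 157.1 rad/s; P_out = τω = 504 × 157.1 = 79178 W
P_in = P_out / η = 79178 / 0.864 = 91641 W
I_L = P_in / (√3·V_L·cosφ) = 91641 / (1.732 × 415 × 0.79) = 161 A

161 A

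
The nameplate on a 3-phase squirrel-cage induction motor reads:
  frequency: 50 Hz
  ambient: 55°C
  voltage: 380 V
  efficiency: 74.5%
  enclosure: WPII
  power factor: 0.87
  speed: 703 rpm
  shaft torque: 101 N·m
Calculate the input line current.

17.4 A

ω = 2π×703/60 = 73.62 rad/s; P_out = τω = 101 × 73.62 = 7436 W
P_in = P_out / η = 7436 / 0.745 = 9981 W
I_L = P_in / (√3·V_L·cosφ) = 9981 / (1.732 × 380 × 0.87) = 17.4 A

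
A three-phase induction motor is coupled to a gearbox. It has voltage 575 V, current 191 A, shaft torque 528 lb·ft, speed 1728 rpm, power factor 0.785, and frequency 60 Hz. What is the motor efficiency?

τ = 528 lb·ft × 1.356 = 716 N·m
ω = 2π × 1728/60 = 181 rad/s; P_out = τω = 716 × 181 = 129596 W
P_in = √3·V_L·I_L·cosφ = 1.732 × 575 × 191 × 0.785 = 149320 W
η = P_out / P_in = 129596 / 149320 = 0.868 = 86.8%

86.8 %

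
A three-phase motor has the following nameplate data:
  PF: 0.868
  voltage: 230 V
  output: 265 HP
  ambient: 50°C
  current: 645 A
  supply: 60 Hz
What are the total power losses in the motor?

25300 W

P_in = √3·V·I·cosφ = 1.732×230×645×0.868 = 223026 W
P_out = 265×746 = 197690 W
Losses = P_in − P_out = 223026 − 197690 = 25336 W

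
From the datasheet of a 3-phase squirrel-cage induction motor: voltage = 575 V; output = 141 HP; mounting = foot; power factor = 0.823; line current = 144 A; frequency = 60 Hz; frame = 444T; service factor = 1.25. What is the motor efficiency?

P_out = 141 × 746 = 105186 W
P_in = √3·V_L·I_L·cosφ = 1.732 × 575 × 144 × 0.823 = 118026 W
η = P_out / P_in = 105186 / 118026 = 0.891 = 89.1%

89.1 %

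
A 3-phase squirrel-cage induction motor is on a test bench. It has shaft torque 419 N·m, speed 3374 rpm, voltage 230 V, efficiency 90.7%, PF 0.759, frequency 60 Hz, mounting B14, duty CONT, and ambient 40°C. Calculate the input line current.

ω = 2π×3374/60 = 353.3 rad/s; P_out = τω = 419 × 353.3 = 148033 W
P_in = P_out / η = 148033 / 0.907 = 163212 W
I_L = P_in / (√3·V_L·cosφ) = 163212 / (1.732 × 230 × 0.759) = 540 A

540 A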